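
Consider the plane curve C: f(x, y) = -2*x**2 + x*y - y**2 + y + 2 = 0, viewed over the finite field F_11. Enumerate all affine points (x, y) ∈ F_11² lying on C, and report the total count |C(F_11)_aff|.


Affine F_11-points: {(0, 2), (0, 10), (1, 0), (1, 2), (4, 7), (4, 9), (5, 7), (5, 10), (6, 9), (10, 0)}; count = 10.

For each of the 121 pairs (x, y) ∈ F_11², evaluate f(x, y) mod 11. Record the zeros.
  x = 0: [0↦2, 1↦2, 2↦0, 3↦7, 4↦1, 5↦4, 6↦5, 7↦4, 8↦1, 9↦7, 10↦0]  zeros at y ∈ {2, 10}
  x = 1: [0↦0, 1↦1, 2↦0, 3↦8, 4↦3, 5↦7, 6↦9, 7↦9, 8↦7, 9↦3, 10↦8]  zeros at y ∈ {0, 2}
  x = 2: [0↦5, 1↦7, 2↦7, 3↦5, 4↦1, 5↦6, 6↦9, 7↦10, 8↦9, 9↦6, 10↦1]  zeros at y ∈ ∅
  x = 3: [0↦6, 1↦9, 2↦10, 3↦9, 4↦6, 5↦1, 6↦5, 7↦7, 8↦7, 9↦5, 10↦1]  zeros at y ∈ ∅
  x = 4: [0↦3, 1↦7, 2↦9, 3↦9, 4↦7, 5↦3, 6↦8, 7↦0, 8↦1, 9↦0, 10↦8]  zeros at y ∈ {7, 9}
  x = 5: [0↦7, 1↦1, 2↦4, 3↦5, 4↦4, 5↦1, 6↦7, 7↦0, 8↦2, 9↦2, 10↦0]  zeros at y ∈ {7, 10}
  x = 6: [0↦7, 1↦2, 2↦6, 3↦8, 4↦8, 5↦6, 6↦2, 7↦7, 8↦10, 9↦0, 10↦10]  zeros at y ∈ {9}
  x = 7: [0↦3, 1↦10, 2↦4, 3↦7, 4↦8, 5↦7, 6↦4, 7↦10, 8↦3, 9↦5, 10↦5]  zeros at y ∈ ∅
  x = 8: [0↦6, 1↦3, 2↦9, 3↦2, 4↦4, 5↦4, 6↦2, 7↦9, 8↦3, 9↦6, 10↦7]  zeros at y ∈ ∅
  x = 9: [0↦5, 1↦3, 2↦10, 3↦4, 4↦7, 5↦8, 6↦7, 7↦4, 8↦10, 9↦3, 10↦5]  zeros at y ∈ ∅
  x = 10: [0↦0, 1↦10, 2↦7, 3↦2, 4↦6, 5↦8, 6↦8, 7↦6, 8↦2, 9↦7, 10↦10]  zeros at y ∈ {0}
Collecting zeros: affine points = {(0, 2), (0, 10), (1, 0), (1, 2), (4, 7), (4, 9), (5, 7), (5, 10), (6, 9), (10, 0)}.
Total count |C(F_11)_aff| = 10.


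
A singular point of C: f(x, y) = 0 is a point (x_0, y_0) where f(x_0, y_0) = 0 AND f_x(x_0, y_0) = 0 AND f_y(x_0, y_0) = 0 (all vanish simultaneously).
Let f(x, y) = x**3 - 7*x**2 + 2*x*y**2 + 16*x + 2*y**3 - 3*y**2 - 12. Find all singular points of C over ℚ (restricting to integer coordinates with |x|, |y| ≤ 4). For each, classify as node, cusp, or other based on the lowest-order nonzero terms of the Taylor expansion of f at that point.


Singular points: {(2, 0)}; classification: node.

Compute partial derivatives:
  f_x = 3*x**2 - 14*x + 2*y**2 + 16.
  f_y = 4*x*y + 6*y**2 - 6*y.
Scan x_0 ∈ {−4, ..., 4}. For each x_0, f_y(x_0, y) is a polynomial in y; find its integer roots y ∈ {−4, ..., 4}, then test f_x and f at those candidates.
  x = -4: f_y(-4, y) = 6*y**2 - 22*y; vanishes at y ∈ {0}. (-4, 0): f_x = 120 ≠ 0.
  x = -3: f_y(-3, y) = 6*y**2 - 18*y; vanishes at y ∈ {0, 3}. (-3, 0): f_x = 85 ≠ 0; (-3, 3): f_x = 103 ≠ 0.
  x = -2: f_y(-2, y) = 6*y**2 - 14*y; vanishes at y ∈ {0}. (-2, 0): f_x = 56 ≠ 0.
  x = -1: f_y(-1, y) = 6*y**2 - 10*y; vanishes at y ∈ {0}. (-1, 0): f_x = 33 ≠ 0.
  x = 0: f_y(0, y) = 6*y**2 - 6*y; vanishes at y ∈ {0, 1}. (0, 0): f_x = 16 ≠ 0; (0, 1): f_x = 18 ≠ 0.
  x = 1: f_y(1, y) = 6*y**2 - 2*y; vanishes at y ∈ {0}. (1, 0): f_x = 5 ≠ 0.
  x = 2: f_y(2, y) = 6*y**2 + 2*y; vanishes at y ∈ {0}. (2, 0): f_x = 0, f = 0 — SINGULAR.
  x = 3: f_y(3, y) = 6*y**2 + 6*y; vanishes at y ∈ {-1, 0}. (3, -1): f_x = 3 ≠ 0; (3, 0): f_x = 1 ≠ 0.
  x = 4: f_y(4, y) = 6*y**2 + 10*y; vanishes at y ∈ {0}. (4, 0): f_x = 8 ≠ 0.
Only singular point on the grid: (2, 0).
Classify: substitute x = 2 + u, y = 0 + v and expand: f = u**3 - u**2 + 2*u*v**2 + 2*v**3 + v**2.
No constant or linear terms (consistent with a singular point). Quadratic part: -u**2 + v**2. Cubic part: u**3 + 2*u*v**2 + 2*v**3.
The quadratic part v**2 - u**2 = (v − u)(v + u) splits into two distinct linear factors, so there are two distinct tangent lines y − 0 = ±(x − 2) — this is a node (ordinary double point).
Classification: node.


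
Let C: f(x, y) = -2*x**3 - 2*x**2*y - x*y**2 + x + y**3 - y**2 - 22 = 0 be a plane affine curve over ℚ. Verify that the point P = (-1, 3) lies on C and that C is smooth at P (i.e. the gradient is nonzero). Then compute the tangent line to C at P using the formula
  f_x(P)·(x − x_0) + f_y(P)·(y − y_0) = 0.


Tangent line at P: -2*x + 25*y - 77 = 0.

Step 1: f(-1, 3) = 0, so P lies on C.
Step 2: partial derivatives
  f_x(x, y) = -6*x**2 - 4*x*y - y**2 + 1, f_y(x, y) = -2*x**2 - 2*x*y + 3*y**2 - 2*y.
  f_x(P) = -2, f_y(P) = 25 (gradient nonzero, so P is smooth).
Step 3: tangent line at P: -2·(x − -1) + 25·(y − 3) = 0.
Expanding: -2*x + 25*y - 77 = 0.


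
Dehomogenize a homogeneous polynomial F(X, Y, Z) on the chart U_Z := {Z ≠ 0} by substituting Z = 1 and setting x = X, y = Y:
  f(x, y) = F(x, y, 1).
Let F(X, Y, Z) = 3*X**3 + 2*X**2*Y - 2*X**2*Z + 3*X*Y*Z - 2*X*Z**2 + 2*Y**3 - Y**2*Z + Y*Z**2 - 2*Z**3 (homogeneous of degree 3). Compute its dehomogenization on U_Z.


f(x, y) = 3*x**3 + 2*x**2*y - 2*x**2 + 3*x*y - 2*x + 2*y**3 - y**2 + y - 2

On U_Z we set Z = 1. Each monomial c·X^i·Y^j·Z^k in F becomes c·x^i·y^j·1^k = c·x^i·y^j.
Substituting Z = 1: F(X, Y, 1) = 3*x**3 + 2*x**2*y - 2*x**2 + 3*x*y - 2*x + 2*y**3 - y**2 + y - 2.
Note: deg(f) ≤ deg(F) = 3; strict inequality happens when F is divisible by Z (lost terms).


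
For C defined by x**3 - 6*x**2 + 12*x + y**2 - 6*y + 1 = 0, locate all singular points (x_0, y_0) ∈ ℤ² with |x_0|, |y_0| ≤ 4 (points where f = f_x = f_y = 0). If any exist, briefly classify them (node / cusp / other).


Singular points: {(2, 3)}; classification: cusp.

Compute partial derivatives:
  f_x = 3*x**2 - 12*x + 12.
  f_y = 2*y - 6.
Scan x_0 ∈ {−4, ..., 4}. For each x_0, f_y(x_0, y) is a polynomial in y; find its integer roots y ∈ {−4, ..., 4}, then test f_x and f at those candidates.
  x = -4: f_y(-4, y) = 2*y - 6; vanishes at y ∈ {3}. (-4, 3): f_x = 108 ≠ 0.
  x = -3: f_y(-3, y) = 2*y - 6; vanishes at y ∈ {3}. (-3, 3): f_x = 75 ≠ 0.
  x = -2: f_y(-2, y) = 2*y - 6; vanishes at y ∈ {3}. (-2, 3): f_x = 48 ≠ 0.
  x = -1: f_y(-1, y) = 2*y - 6; vanishes at y ∈ {3}. (-1, 3): f_x = 27 ≠ 0.
  x = 0: f_y(0, y) = 2*y - 6; vanishes at y ∈ {3}. (0, 3): f_x = 12 ≠ 0.
  x = 1: f_y(1, y) = 2*y - 6; vanishes at y ∈ {3}. (1, 3): f_x = 3 ≠ 0.
  x = 2: f_y(2, y) = 2*y - 6; vanishes at y ∈ {3}. (2, 3): f_x = 0, f = 0 — SINGULAR.
  x = 3: f_y(3, y) = 2*y - 6; vanishes at y ∈ {3}. (3, 3): f_x = 3 ≠ 0.
  x = 4: f_y(4, y) = 2*y - 6; vanishes at y ∈ {3}. (4, 3): f_x = 12 ≠ 0.
Only singular point on the grid: (2, 3).
Classify: substitute x = 2 + u, y = 3 + v and expand: f = u**3 + v**2.
No constant or linear terms (consistent with a singular point). Quadratic part: v**2. Cubic part: u**3.
The quadratic part v**2 is a perfect square, so there is a single (double) tangent line v = 0, i.e. y = 3. Restricting the cubic part to that line (v = 0) leaves u**3 ≠ 0, so f is not divisible by v and the branch is v² ≈ -u**3 to lowest order — this is a cusp.
Classification: cusp.


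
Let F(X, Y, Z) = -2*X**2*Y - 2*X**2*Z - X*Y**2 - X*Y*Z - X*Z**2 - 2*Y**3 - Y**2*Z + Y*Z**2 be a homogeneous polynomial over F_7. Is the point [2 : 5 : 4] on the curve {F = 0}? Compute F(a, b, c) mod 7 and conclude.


F(2,5,4) ≡ 5 (mod 7); P is NOT on the curve.

Evaluate F(2, 5, 4) term-by-term (mod 7).
  -2*X**2*Y ↦ -2·4·5·1 = -40
  -2*X**2*Z ↦ -2·4·1·4 = -32
  -X*Y**2 ↦ -1·2·25·1 = -50
  -X*Y*Z ↦ -1·2·5·4 = -40
  -X*Z**2 ↦ -1·2·1·16 = -32
  -2*Y**3 ↦ -2·1·125·1 = -250
  -Y**2*Z ↦ -1·1·25·4 = -100
  Y*Z**2 ↦ 1·1·5·16 = 80
Sum: F(2, 5, 4) = (-40) + (-32) + (-50) + (-40) + (-32) + (-250) + (-100) + (80) = -464.
Reducing mod 7: -464 ≡ 5 (mod 7).
Since F(a, b, c) ≡ 5 ≠ 0 (mod 7), P does NOT lie on the curve.


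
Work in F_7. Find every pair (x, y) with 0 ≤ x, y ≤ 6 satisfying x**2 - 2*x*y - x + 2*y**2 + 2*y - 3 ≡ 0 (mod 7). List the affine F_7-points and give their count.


Affine F_7-points: {(0, 3)}; count = 1.

For each of the 49 pairs (x, y) ∈ F_7², evaluate f(x, y) mod 7. Record the zeros.
  x = 0: [0↦4, 1↦1, 2↦2, 3↦0, 4↦2, 5↦1, 6↦4]  zeros at y ∈ {3}
  x = 1: [0↦4, 1↦6, 2↦5, 3↦1, 4↦1, 5↦5, 6↦6]  zeros at y ∈ ∅
  x = 2: [0↦6, 1↦6, 2↦3, 3↦4, 4↦2, 5↦4, 6↦3]  zeros at y ∈ ∅
  x = 3: [0↦3, 1↦1, 2↦3, 3↦2, 4↦5, 5↦5, 6↦2]  zeros at y ∈ ∅
  x = 4: [0↦2, 1↦5, 2↦5, 3↦2, 4↦3, 5↦1, 6↦3]  zeros at y ∈ ∅
  x = 5: [0↦3, 1↦4, 2↦2, 3↦4, 4↦3, 5↦6, 6↦6]  zeros at y ∈ ∅
  x = 6: [0↦6, 1↦5, 2↦1, 3↦1, 4↦5, 5↦6, 6↦4]  zeros at y ∈ ∅
Collecting zeros: affine points = {(0, 3)}.
Total count |C(F_7)_aff| = 1.


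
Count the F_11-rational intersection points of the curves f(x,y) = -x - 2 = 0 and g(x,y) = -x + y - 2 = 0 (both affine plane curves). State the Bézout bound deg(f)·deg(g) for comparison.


Common zeros: {(9, 0)}; count = 1; Bézout bound = 1.

deg(f) = 1, deg(g) = 1, so Bézout bound = 1.
Scan x ∈ F_11. For each x, list the y ∈ F_11 with f(x, y) ≡ 0 and those with g(x, y) ≡ 0 (mod 11); the common zeros in that column are the intersection.
  x = 0: f ≡ 0 at y ∈ ∅; g ≡ 0 at y ∈ {2}; common: ∅.
  x = 1: f ≡ 0 at y ∈ ∅; g ≡ 0 at y ∈ {3}; common: ∅.
  x = 2: f ≡ 0 at y ∈ ∅; g ≡ 0 at y ∈ {4}; common: ∅.
  x = 3: f ≡ 0 at y ∈ ∅; g ≡ 0 at y ∈ {5}; common: ∅.
  x = 4: f ≡ 0 at y ∈ ∅; g ≡ 0 at y ∈ {6}; common: ∅.
  x = 5: f ≡ 0 at y ∈ ∅; g ≡ 0 at y ∈ {7}; common: ∅.
  x = 6: f ≡ 0 at y ∈ ∅; g ≡ 0 at y ∈ {8}; common: ∅.
  x = 7: f ≡ 0 at y ∈ ∅; g ≡ 0 at y ∈ {9}; common: ∅.
  x = 8: f ≡ 0 at y ∈ ∅; g ≡ 0 at y ∈ {10}; common: ∅.
  x = 9: f ≡ 0 at y ∈ {0, 1, 2, 3, 4, 5, 6, 7, 8, 9, 10}; g ≡ 0 at y ∈ {0}; common: {0}.
  x = 10: f ≡ 0 at y ∈ ∅; g ≡ 0 at y ∈ {1}; common: ∅.
Collecting: common zeros = {(9, 0)}, so the count is 1.
Comparison with the Bézout bound: 1 ≤ 1 = deg(f)·deg(g), as expected for curves with no common component (the bound is attained).


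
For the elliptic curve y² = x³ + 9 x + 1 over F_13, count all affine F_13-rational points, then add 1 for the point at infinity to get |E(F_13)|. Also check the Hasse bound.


Affine points = {(0, 1), (0, 12), (2, 1), (2, 12), (3, 4), (3, 9), (4, 6), (4, 7), (7, 2), (7, 11), (8, 0), (10, 5), (10, 8), (11, 1), (11, 12), (12, 2), (12, 11)}; affine count = 17; |E(F_13)| = 18.

Discriminant check: Δ ∝ 4a³ + 27b² = 4·9³ + 27·1² = 4·729 + 27·1 ≡ 5 (mod 13). Nonzero ⇒ E is nonsingular.
For each x ∈ F_13, compute rhs = x³ + 9·x + 1 mod 13, then count y ∈ F_13 with y² ≡ rhs.
  x = 0: rhs = 1, matching y values: 1, 12 (2 points).
  x = 1: rhs = 11, matching y values: none (0 points).
  x = 2: rhs = 1, matching y values: 1, 12 (2 points).
  x = 3: rhs = 3, matching y values: 4, 9 (2 points).
  x = 4: rhs = 10, matching y values: 6, 7 (2 points).
  x = 5: rhs = 2, matching y values: none (0 points).
  x = 6: rhs = 11, matching y values: none (0 points).
  x = 7: rhs = 4, matching y values: 2, 11 (2 points).
  x = 8: rhs = 0, matching y values: 0 (1 points).
  x = 9: rhs = 5, matching y values: none (0 points).
  x = 10: rhs = 12, matching y values: 5, 8 (2 points).
  x = 11: rhs = 1, matching y values: 1, 12 (2 points).
  x = 12: rhs = 4, matching y values: 2, 11 (2 points).
Total affine count: 17.
Full point count |E(F_13)| = 17 + 1 = 18.
Hasse bound: |18 − (13+1)| = |4| = 4 ≤ 2√13 ≈ 7.2111 ✓.


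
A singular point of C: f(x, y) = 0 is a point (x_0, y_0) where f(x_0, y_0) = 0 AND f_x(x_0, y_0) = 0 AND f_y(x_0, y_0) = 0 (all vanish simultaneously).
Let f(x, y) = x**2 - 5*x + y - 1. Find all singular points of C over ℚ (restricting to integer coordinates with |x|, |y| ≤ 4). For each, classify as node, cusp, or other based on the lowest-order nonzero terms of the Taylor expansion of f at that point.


No singular points in the scanned grid; C is smooth there.

Compute partial derivatives:
  f_x = 2*x - 5.
  f_y = 1.
f_y = 1 is a nonzero constant, so f_y never vanishes: no point (x, y) can satisfy f = f_x = f_y = 0. In particular no (x, y) ∈ {−4, ..., 4}² is singular; the curve is smooth.


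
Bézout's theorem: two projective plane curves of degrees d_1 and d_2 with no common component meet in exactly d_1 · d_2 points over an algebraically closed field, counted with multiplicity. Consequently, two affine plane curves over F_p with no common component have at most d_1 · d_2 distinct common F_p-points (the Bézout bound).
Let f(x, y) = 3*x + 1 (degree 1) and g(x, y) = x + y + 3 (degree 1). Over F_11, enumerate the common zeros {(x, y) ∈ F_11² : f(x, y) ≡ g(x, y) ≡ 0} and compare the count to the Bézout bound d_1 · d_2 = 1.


Common zeros: {(7, 1)}; count = 1; Bézout bound = 1.

deg(f) = 1, deg(g) = 1, so Bézout bound = 1.
Scan x ∈ F_11. For each x, list the y ∈ F_11 with f(x, y) ≡ 0 and those with g(x, y) ≡ 0 (mod 11); the common zeros in that column are the intersection.
  x = 0: f ≡ 0 at y ∈ ∅; g ≡ 0 at y ∈ {8}; common: ∅.
  x = 1: f ≡ 0 at y ∈ ∅; g ≡ 0 at y ∈ {7}; common: ∅.
  x = 2: f ≡ 0 at y ∈ ∅; g ≡ 0 at y ∈ {6}; common: ∅.
  x = 3: f ≡ 0 at y ∈ ∅; g ≡ 0 at y ∈ {5}; common: ∅.
  x = 4: f ≡ 0 at y ∈ ∅; g ≡ 0 at y ∈ {4}; common: ∅.
  x = 5: f ≡ 0 at y ∈ ∅; g ≡ 0 at y ∈ {3}; common: ∅.
  x = 6: f ≡ 0 at y ∈ ∅; g ≡ 0 at y ∈ {2}; common: ∅.
  x = 7: f ≡ 0 at y ∈ {0, 1, 2, 3, 4, 5, 6, 7, 8, 9, 10}; g ≡ 0 at y ∈ {1}; common: {1}.
  x = 8: f ≡ 0 at y ∈ ∅; g ≡ 0 at y ∈ {0}; common: ∅.
  x = 9: f ≡ 0 at y ∈ ∅; g ≡ 0 at y ∈ {10}; common: ∅.
  x = 10: f ≡ 0 at y ∈ ∅; g ≡ 0 at y ∈ {9}; common: ∅.
Collecting: common zeros = {(7, 1)}, so the count is 1.
Comparison with the Bézout bound: 1 ≤ 1 = deg(f)·deg(g), as expected for curves with no common component (the bound is attained).


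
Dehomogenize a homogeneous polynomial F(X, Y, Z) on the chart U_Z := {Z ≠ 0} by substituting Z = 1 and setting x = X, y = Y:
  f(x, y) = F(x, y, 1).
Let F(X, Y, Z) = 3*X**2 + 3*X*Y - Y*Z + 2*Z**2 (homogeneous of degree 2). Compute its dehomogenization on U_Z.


f(x, y) = 3*x**2 + 3*x*y - y + 2

On U_Z we set Z = 1. Each monomial c·X^i·Y^j·Z^k in F becomes c·x^i·y^j·1^k = c·x^i·y^j.
Substituting Z = 1: F(X, Y, 1) = 3*x**2 + 3*x*y - y + 2.
Note: deg(f) ≤ deg(F) = 2; strict inequality happens when F is divisible by Z (lost terms).


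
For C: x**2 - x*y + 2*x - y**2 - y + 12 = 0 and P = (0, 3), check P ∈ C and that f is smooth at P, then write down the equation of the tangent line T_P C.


Tangent line at P: -x - 7*y + 21 = 0.

Step 1: f(0, 3) = 0, so P lies on C.
Step 2: partial derivatives
  f_x(x, y) = 2*x - y + 2, f_y(x, y) = -x - 2*y - 1.
  f_x(P) = -1, f_y(P) = -7 (gradient nonzero, so P is smooth).
Step 3: tangent line at P: -1·(x − 0) + -7·(y − 3) = 0.
Expanding: -x - 7*y + 21 = 0.


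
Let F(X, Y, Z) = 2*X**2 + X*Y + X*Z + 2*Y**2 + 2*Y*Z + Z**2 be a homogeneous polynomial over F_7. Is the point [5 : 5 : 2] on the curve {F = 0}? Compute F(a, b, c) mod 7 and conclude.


F(5,5,2) ≡ 5 (mod 7); P is NOT on the curve.

Evaluate F(5, 5, 2) term-by-term (mod 7).
  2*X**2 ↦ 2·25·1·1 = 50
  X*Y ↦ 1·5·5·1 = 25
  X*Z ↦ 1·5·1·2 = 10
  2*Y**2 ↦ 2·1·25·1 = 50
  2*Y*Z ↦ 2·1·5·2 = 20
  Z**2 ↦ 1·1·1·4 = 4
Sum: F(5, 5, 2) = (50) + (25) + (10) + (50) + (20) + (4) = 159.
Reducing mod 7: 159 ≡ 5 (mod 7).
Since F(a, b, c) ≡ 5 ≠ 0 (mod 7), P does NOT lie on the curve.


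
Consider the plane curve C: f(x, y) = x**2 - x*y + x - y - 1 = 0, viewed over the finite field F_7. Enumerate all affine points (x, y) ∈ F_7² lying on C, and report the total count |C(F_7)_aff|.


Affine F_7-points: {(0, 6), (1, 4), (2, 4), (3, 1), (4, 1), (5, 6)}; count = 6.

For each of the 49 pairs (x, y) ∈ F_7², evaluate f(x, y) mod 7. Record the zeros.
  x = 0: [0↦6, 1↦5, 2↦4, 3↦3, 4↦2, 5↦1, 6↦0]  zeros at y ∈ {6}
  x = 1: [0↦1, 1↦6, 2↦4, 3↦2, 4↦0, 5↦5, 6↦3]  zeros at y ∈ {4}
  x = 2: [0↦5, 1↦2, 2↦6, 3↦3, 4↦0, 5↦4, 6↦1]  zeros at y ∈ {4}
  x = 3: [0↦4, 1↦0, 2↦3, 3↦6, 4↦2, 5↦5, 6↦1]  zeros at y ∈ {1}
  x = 4: [0↦5, 1↦0, 2↦2, 3↦4, 4↦6, 5↦1, 6↦3]  zeros at y ∈ {1}
  x = 5: [0↦1, 1↦2, 2↦3, 3↦4, 4↦5, 5↦6, 6↦0]  zeros at y ∈ {6}
  x = 6: [0↦6, 1↦6, 2↦6, 3↦6, 4↦6, 5↦6, 6↦6]  zeros at y ∈ ∅
Collecting zeros: affine points = {(0, 6), (1, 4), (2, 4), (3, 1), (4, 1), (5, 6)}.
Total count |C(F_7)_aff| = 6.


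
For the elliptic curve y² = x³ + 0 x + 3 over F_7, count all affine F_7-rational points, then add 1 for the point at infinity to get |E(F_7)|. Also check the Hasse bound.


Affine points = {(1, 2), (1, 5), (2, 2), (2, 5), (3, 3), (3, 4), (4, 2), (4, 5), (5, 3), (5, 4), (6, 3), (6, 4)}; affine count = 12; |E(F_7)| = 13.

Discriminant check: Δ ∝ 4a³ + 27b² = 4·0³ + 27·3² = 4·0 + 27·9 ≡ 5 (mod 7). Nonzero ⇒ E is nonsingular.
For each x ∈ F_7, compute rhs = x³ + 0·x + 3 mod 7, then count y ∈ F_7 with y² ≡ rhs.
  x = 0: rhs = 3, matching y values: none (0 points).
  x = 1: rhs = 4, matching y values: 2, 5 (2 points).
  x = 2: rhs = 4, matching y values: 2, 5 (2 points).
  x = 3: rhs = 2, matching y values: 3, 4 (2 points).
  x = 4: rhs = 4, matching y values: 2, 5 (2 points).
  x = 5: rhs = 2, matching y values: 3, 4 (2 points).
  x = 6: rhs = 2, matching y values: 3, 4 (2 points).
Total affine count: 12.
Full point count |E(F_7)| = 12 + 1 = 13.
Hasse bound: |13 − (7+1)| = |5| = 5 ≤ 2√7 ≈ 5.2915 ✓.


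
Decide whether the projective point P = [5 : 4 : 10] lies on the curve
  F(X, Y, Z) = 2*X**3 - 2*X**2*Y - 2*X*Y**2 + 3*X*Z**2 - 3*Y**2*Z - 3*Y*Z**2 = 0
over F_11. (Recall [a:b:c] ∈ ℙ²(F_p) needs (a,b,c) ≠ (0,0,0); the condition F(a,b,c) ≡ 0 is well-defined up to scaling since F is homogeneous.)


F(5,4,10) ≡ 7 (mod 11); P is NOT on the curve.

Evaluate F(5, 4, 10) term-by-term (mod 11).
  2*X**3 ↦ 2·125·1·1 = 250
  -2*X**2*Y ↦ -2·25·4·1 = -200
  -2*X*Y**2 ↦ -2·5·16·1 = -160
  3*X*Z**2 ↦ 3·5·1·100 = 1500
  -3*Y**2*Z ↦ -3·1·16·10 = -480
  -3*Y*Z**2 ↦ -3·1·4·100 = -1200
Sum: F(5, 4, 10) = (250) + (-200) + (-160) + (1500) + (-480) + (-1200) = -290.
Reducing mod 11: -290 ≡ 7 (mod 11).
Since F(a, b, c) ≡ 7 ≠ 0 (mod 11), P does NOT lie on the curve.


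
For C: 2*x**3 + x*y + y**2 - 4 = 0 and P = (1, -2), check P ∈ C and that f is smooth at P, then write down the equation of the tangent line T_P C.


Tangent line at P: 4*x - 3*y - 10 = 0.

Step 1: f(1, -2) = 0, so P lies on C.
Step 2: partial derivatives
  f_x(x, y) = 6*x**2 + y, f_y(x, y) = x + 2*y.
  f_x(P) = 4, f_y(P) = -3 (gradient nonzero, so P is smooth).
Step 3: tangent line at P: 4·(x − 1) + -3·(y − -2) = 0.
Expanding: 4*x - 3*y - 10 = 0.


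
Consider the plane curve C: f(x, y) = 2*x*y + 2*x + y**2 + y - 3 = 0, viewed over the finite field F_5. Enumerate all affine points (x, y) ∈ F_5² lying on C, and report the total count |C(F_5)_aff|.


Affine F_5-points: {(2, 2), (2, 3), (4, 0), (4, 1)}; count = 4.

For each of the 25 pairs (x, y) ∈ F_5², evaluate f(x, y) mod 5. Record the zeros.
  x = 0: [0↦2, 1↦4, 2↦3, 3↦4, 4↦2]  zeros at y ∈ ∅
  x = 1: [0↦4, 1↦3, 2↦4, 3↦2, 4↦2]  zeros at y ∈ ∅
  x = 2: [0↦1, 1↦2, 2↦0, 3↦0, 4↦2]  zeros at y ∈ {2, 3}
  x = 3: [0↦3, 1↦1, 2↦1, 3↦3, 4↦2]  zeros at y ∈ ∅
  x = 4: [0↦0, 1↦0, 2↦2, 3↦1, 4↦2]  zeros at y ∈ {0, 1}
Collecting zeros: affine points = {(2, 2), (2, 3), (4, 0), (4, 1)}.
Total count |C(F_5)_aff| = 4.


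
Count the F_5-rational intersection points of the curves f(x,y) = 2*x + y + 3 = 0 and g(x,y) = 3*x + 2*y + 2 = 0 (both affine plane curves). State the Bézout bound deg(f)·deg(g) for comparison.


Common zeros: {(1, 0)}; count = 1; Bézout bound = 1.

deg(f) = 1, deg(g) = 1, so Bézout bound = 1.
Scan x ∈ F_5. For each x, list the y ∈ F_5 with f(x, y) ≡ 0 and those with g(x, y) ≡ 0 (mod 5); the common zeros in that column are the intersection.
  x = 0: f ≡ 0 at y ∈ {2}; g ≡ 0 at y ∈ {4}; common: ∅.
  x = 1: f ≡ 0 at y ∈ {0}; g ≡ 0 at y ∈ {0}; common: {0}.
  x = 2: f ≡ 0 at y ∈ {3}; g ≡ 0 at y ∈ {1}; common: ∅.
  x = 3: f ≡ 0 at y ∈ {1}; g ≡ 0 at y ∈ {2}; common: ∅.
  x = 4: f ≡ 0 at y ∈ {4}; g ≡ 0 at y ∈ {3}; common: ∅.
Collecting: common zeros = {(1, 0)}, so the count is 1.
Comparison with the Bézout bound: 1 ≤ 1 = deg(f)·deg(g), as expected for curves with no common component (the bound is attained).


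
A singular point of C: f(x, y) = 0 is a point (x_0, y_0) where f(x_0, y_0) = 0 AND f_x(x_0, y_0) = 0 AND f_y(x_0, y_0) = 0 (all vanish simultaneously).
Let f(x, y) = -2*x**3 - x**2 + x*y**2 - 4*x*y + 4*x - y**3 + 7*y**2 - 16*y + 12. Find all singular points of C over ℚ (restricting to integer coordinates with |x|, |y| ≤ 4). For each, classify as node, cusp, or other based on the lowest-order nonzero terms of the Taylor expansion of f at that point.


Singular points: {(0, 2)}; classification: node.

Compute partial derivatives:
  f_x = -6*x**2 - 2*x + y**2 - 4*y + 4.
  f_y = 2*x*y - 4*x - 3*y**2 + 14*y - 16.
Scan x_0 ∈ {−4, ..., 4}. For each x_0, f_y(x_0, y) is a polynomial in y; find its integer roots y ∈ {−4, ..., 4}, then test f_x and f at those candidates.
  x = -4: f_y(-4, y) = -3*y**2 + 6*y; vanishes at y ∈ {0, 2}. (-4, 0): f_x = -84 ≠ 0; (-4, 2): f_x = -88 ≠ 0.
  x = -3: f_y(-3, y) = -3*y**2 + 8*y - 4; vanishes at y ∈ {2}. (-3, 2): f_x = -48 ≠ 0.
  x = -2: f_y(-2, y) = -3*y**2 + 10*y - 8; vanishes at y ∈ {2}. (-2, 2): f_x = -20 ≠ 0.
  x = -1: f_y(-1, y) = -3*y**2 + 12*y - 12; vanishes at y ∈ {2}. (-1, 2): f_x = -4 ≠ 0.
  x = 0: f_y(0, y) = -3*y**2 + 14*y - 16; vanishes at y ∈ {2}. (0, 2): f_x = 0, f = 0 — SINGULAR.
  x = 1: f_y(1, y) = -3*y**2 + 16*y - 20; vanishes at y ∈ {2}. (1, 2): f_x = -8 ≠ 0.
  x = 2: f_y(2, y) = -3*y**2 + 18*y - 24; vanishes at y ∈ {2, 4}. (2, 2): f_x = -28 ≠ 0; (2, 4): f_x = -24 ≠ 0.
  x = 3: f_y(3, y) = -3*y**2 + 20*y - 28; vanishes at y ∈ {2}. (3, 2): f_x = -60 ≠ 0.
  x = 4: f_y(4, y) = -3*y**2 + 22*y - 32; vanishes at y ∈ {2}. (4, 2): f_x = -104 ≠ 0.
Only singular point on the grid: (0, 2).
Classify: substitute x = 0 + u, y = 2 + v and expand: f = -2*u**3 - u**2 + u*v**2 - v**3 + v**2.
No constant or linear terms (consistent with a singular point). Quadratic part: -u**2 + v**2. Cubic part: -2*u**3 + u*v**2 - v**3.
The quadratic part v**2 - u**2 = (v − u)(v + u) splits into two distinct linear factors, so there are two distinct tangent lines y − 2 = ±(x − 0) — this is a node (ordinary double point).
Classification: node.


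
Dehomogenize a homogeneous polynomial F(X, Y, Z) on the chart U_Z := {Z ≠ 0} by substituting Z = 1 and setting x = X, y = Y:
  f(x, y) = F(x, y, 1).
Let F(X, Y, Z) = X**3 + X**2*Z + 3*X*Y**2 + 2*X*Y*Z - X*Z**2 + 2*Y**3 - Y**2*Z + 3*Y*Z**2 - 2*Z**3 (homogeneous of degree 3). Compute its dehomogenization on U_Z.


f(x, y) = x**3 + x**2 + 3*x*y**2 + 2*x*y - x + 2*y**3 - y**2 + 3*y - 2

On U_Z we set Z = 1. Each monomial c·X^i·Y^j·Z^k in F becomes c·x^i·y^j·1^k = c·x^i·y^j.
Substituting Z = 1: F(X, Y, 1) = x**3 + x**2 + 3*x*y**2 + 2*x*y - x + 2*y**3 - y**2 + 3*y - 2.
Note: deg(f) ≤ deg(F) = 3; strict inequality happens when F is divisible by Z (lost terms).


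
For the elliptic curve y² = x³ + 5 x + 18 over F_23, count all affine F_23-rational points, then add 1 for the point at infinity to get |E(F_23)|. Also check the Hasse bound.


Affine points = {(0, 8), (0, 15), (1, 1), (1, 22), (2, 6), (2, 17), (8, 8), (8, 15), (11, 1), (11, 22), (12, 9), (12, 14), (13, 7), (13, 16), (14, 7), (14, 16), (15, 8), (15, 15), (16, 10), (16, 13), (17, 5), (17, 18), (18, 11), (18, 12), (19, 7), (19, 16), (21, 0), (22, 9), (22, 14)}; affine count = 29; |E(F_23)| = 30.

Discriminant check: Δ ∝ 4a³ + 27b² = 4·5³ + 27·18² = 4·125 + 27·324 ≡ 2 (mod 23). Nonzero ⇒ E is nonsingular.
For each x ∈ F_23, compute rhs = x³ + 5·x + 18 mod 23, then count y ∈ F_23 with y² ≡ rhs.
  x = 0: rhs = 18, matching y values: 8, 15 (2 points).
  x = 1: rhs = 1, matching y values: 1, 22 (2 points).
  x = 2: rhs = 13, matching y values: 6, 17 (2 points).
  x = 3: rhs = 14, matching y values: none (0 points).
  x = 4: rhs = 10, matching y values: none (0 points).
  x = 5: rhs = 7, matching y values: none (0 points).
  x = 6: rhs = 11, matching y values: none (0 points).
  x = 7: rhs = 5, matching y values: none (0 points).
  x = 8: rhs = 18, matching y values: 8, 15 (2 points).
  x = 9: rhs = 10, matching y values: none (0 points).
  x = 10: rhs = 10, matching y values: none (0 points).
  x = 11: rhs = 1, matching y values: 1, 22 (2 points).
  x = 12: rhs = 12, matching y values: 9, 14 (2 points).
  x = 13: rhs = 3, matching y values: 7, 16 (2 points).
  x = 14: rhs = 3, matching y values: 7, 16 (2 points).
  x = 15: rhs = 18, matching y values: 8, 15 (2 points).
  x = 16: rhs = 8, matching y values: 10, 13 (2 points).
  x = 17: rhs = 2, matching y values: 5, 18 (2 points).
  x = 18: rhs = 6, matching y values: 11, 12 (2 points).
  x = 19: rhs = 3, matching y values: 7, 16 (2 points).
  x = 20: rhs = 22, matching y values: none (0 points).
  x = 21: rhs = 0, matching y values: 0 (1 points).
  x = 22: rhs = 12, matching y values: 9, 14 (2 points).
Total affine count: 29.
Full point count |E(F_23)| = 29 + 1 = 30.
Hasse bound: |30 − (23+1)| = |6| = 6 ≤ 2√23 ≈ 9.5917 ✓.


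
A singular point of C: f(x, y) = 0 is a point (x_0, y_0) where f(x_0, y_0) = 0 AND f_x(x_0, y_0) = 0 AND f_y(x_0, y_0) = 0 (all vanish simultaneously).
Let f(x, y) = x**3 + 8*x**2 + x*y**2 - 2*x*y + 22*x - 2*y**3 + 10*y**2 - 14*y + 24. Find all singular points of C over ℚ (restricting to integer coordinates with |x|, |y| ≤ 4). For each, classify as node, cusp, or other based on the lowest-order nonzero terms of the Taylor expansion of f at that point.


Singular points: {(-3, 1)}; classification: node.

Compute partial derivatives:
  f_x = 3*x**2 + 16*x + y**2 - 2*y + 22.
  f_y = 2*x*y - 2*x - 6*y**2 + 20*y - 14.
Scan x_0 ∈ {−4, ..., 4}. For each x_0, f_y(x_0, y) is a polynomial in y; find its integer roots y ∈ {−4, ..., 4}, then test f_x and f at those candidates.
  x = -4: f_y(-4, y) = -6*y**2 + 12*y - 6; vanishes at y ∈ {1}. (-4, 1): f_x = 5 ≠ 0.
  x = -3: f_y(-3, y) = -6*y**2 + 14*y - 8; vanishes at y ∈ {1}. (-3, 1): f_x = 0, f = 0 — SINGULAR.
  x = -2: f_y(-2, y) = -6*y**2 + 16*y - 10; vanishes at y ∈ {1}. (-2, 1): f_x = 1 ≠ 0.
  x = -1: f_y(-1, y) = -6*y**2 + 18*y - 12; vanishes at y ∈ {1, 2}. (-1, 1): f_x = 8 ≠ 0; (-1, 2): f_x = 9 ≠ 0.
  x = 0: f_y(0, y) = -6*y**2 + 20*y - 14; vanishes at y ∈ {1}. (0, 1): f_x = 21 ≠ 0.
  x = 1: f_y(1, y) = -6*y**2 + 22*y - 16; vanishes at y ∈ {1}. (1, 1): f_x = 40 ≠ 0.
  x = 2: f_y(2, y) = -6*y**2 + 24*y - 18; vanishes at y ∈ {1, 3}. (2, 1): f_x = 65 ≠ 0; (2, 3): f_x = 69 ≠ 0.
  x = 3: f_y(3, y) = -6*y**2 + 26*y - 20; vanishes at y ∈ {1}. (3, 1): f_x = 96 ≠ 0.
  x = 4: f_y(4, y) = -6*y**2 + 28*y - 22; vanishes at y ∈ {1}. (4, 1): f_x = 133 ≠ 0.
Only singular point on the grid: (-3, 1).
Classify: substitute x = -3 + u, y = 1 + v and expand: f = u**3 - u**2 + u*v**2 - 2*v**3 + v**2.
No constant or linear terms (consistent with a singular point). Quadratic part: -u**2 + v**2. Cubic part: u**3 + u*v**2 - 2*v**3.
The quadratic part v**2 - u**2 = (v − u)(v + u) splits into two distinct linear factors, so there are two distinct tangent lines y − 1 = ±(x − -3) — this is a node (ordinary double point).
Classification: node.


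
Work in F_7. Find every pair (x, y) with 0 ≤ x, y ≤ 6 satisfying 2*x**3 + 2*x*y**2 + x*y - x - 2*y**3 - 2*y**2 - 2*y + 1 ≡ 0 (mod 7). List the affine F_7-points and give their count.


Affine F_7-points: {(0, 3), (2, 2), (2, 3), (4, 5), (5, 3), (6, 0)}; count = 6.

For each of the 49 pairs (x, y) ∈ F_7², evaluate f(x, y) mod 7. Record the zeros.
  x = 0: [0↦1, 1↦2, 2↦1, 3↦0, 4↦1, 5↦6, 6↦3]  zeros at y ∈ {3}
  x = 1: [0↦2, 1↦6, 2↦5, 3↦1, 4↦3, 5↦6, 6↦5]  zeros at y ∈ ∅
  x = 2: [0↦1, 1↦1, 2↦0, 3↦0, 4↦3, 5↦4, 6↦5]  zeros at y ∈ {2, 3}
  x = 3: [0↦3, 1↦6, 2↦5, 3↦2, 4↦6, 5↦5, 6↦1]  zeros at y ∈ ∅
  x = 4: [0↦6, 1↦5, 2↦4, 3↦5, 4↦3, 5↦0, 6↦5]  zeros at y ∈ {5}
  x = 5: [0↦1, 1↦3, 2↦2, 3↦0, 4↦6, 5↦1, 6↦1]  zeros at y ∈ {3}
  x = 6: [0↦0, 1↦5, 2↦4, 3↦6, 4↦6, 5↦6, 6↦1]  zeros at y ∈ {0}
Collecting zeros: affine points = {(0, 3), (2, 2), (2, 3), (4, 5), (5, 3), (6, 0)}.
Total count |C(F_7)_aff| = 6.


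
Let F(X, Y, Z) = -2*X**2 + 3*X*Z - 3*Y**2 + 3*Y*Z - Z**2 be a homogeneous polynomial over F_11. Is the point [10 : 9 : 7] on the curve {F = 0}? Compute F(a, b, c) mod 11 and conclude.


F(10,9,7) ≡ 6 (mod 11); P is NOT on the curve.

Evaluate F(10, 9, 7) term-by-term (mod 11).
  -2*X**2 ↦ -2·100·1·1 = -200
  3*X*Z ↦ 3·10·1·7 = 210
  -3*Y**2 ↦ -3·1·81·1 = -243
  3*Y*Z ↦ 3·1·9·7 = 189
  -Z**2 ↦ -1·1·1·49 = -49
Sum: F(10, 9, 7) = (-200) + (210) + (-243) + (189) + (-49) = -93.
Reducing mod 11: -93 ≡ 6 (mod 11).
Since F(a, b, c) ≡ 6 ≠ 0 (mod 11), P does NOT lie on the curve.


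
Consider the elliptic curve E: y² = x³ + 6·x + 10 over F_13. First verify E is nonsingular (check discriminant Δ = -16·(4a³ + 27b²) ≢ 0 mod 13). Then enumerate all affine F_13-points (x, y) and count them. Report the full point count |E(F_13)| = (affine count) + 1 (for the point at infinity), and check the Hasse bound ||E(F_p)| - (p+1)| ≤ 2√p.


Affine points = {(0, 6), (0, 7), (1, 2), (1, 11), (2, 2), (2, 11), (3, 4), (3, 9), (5, 3), (5, 10), (9, 0), (10, 2), (10, 11), (11, 4), (11, 9), (12, 4), (12, 9)}; affine count = 17; |E(F_13)| = 18.

Discriminant check: Δ ∝ 4a³ + 27b² = 4·6³ + 27·10² = 4·216 + 27·100 ≡ 2 (mod 13). Nonzero ⇒ E is nonsingular.
For each x ∈ F_13, compute rhs = x³ + 6·x + 10 mod 13, then count y ∈ F_13 with y² ≡ rhs.
  x = 0: rhs = 10, matching y values: 6, 7 (2 points).
  x = 1: rhs = 4, matching y values: 2, 11 (2 points).
  x = 2: rhs = 4, matching y values: 2, 11 (2 points).
  x = 3: rhs = 3, matching y values: 4, 9 (2 points).
  x = 4: rhs = 7, matching y values: none (0 points).
  x = 5: rhs = 9, matching y values: 3, 10 (2 points).
  x = 6: rhs = 2, matching y values: none (0 points).
  x = 7: rhs = 5, matching y values: none (0 points).
  x = 8: rhs = 11, matching y values: none (0 points).
  x = 9: rhs = 0, matching y values: 0 (1 points).
  x = 10: rhs = 4, matching y values: 2, 11 (2 points).
  x = 11: rhs = 3, matching y values: 4, 9 (2 points).
  x = 12: rhs = 3, matching y values: 4, 9 (2 points).
Total affine count: 17.
Full point count |E(F_13)| = 17 + 1 = 18.
Hasse bound: |18 − (13+1)| = |4| = 4 ≤ 2√13 ≈ 7.2111 ✓.


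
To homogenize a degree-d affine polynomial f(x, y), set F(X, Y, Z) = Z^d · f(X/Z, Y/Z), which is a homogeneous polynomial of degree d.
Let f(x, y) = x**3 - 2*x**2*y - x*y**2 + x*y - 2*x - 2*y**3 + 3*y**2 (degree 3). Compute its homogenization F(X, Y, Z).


F(X, Y, Z) = X**3 - 2*X**2*Y - X*Y**2 + X*Y*Z - 2*X*Z**2 - 2*Y**3 + 3*Y**2*Z

deg(f) = 3.
Substitute x = X/Z, y = Y/Z into f, then multiply by Z^3.
  monomial 1·x^3·y^0 ↦ 1·X^3·Y^0·Z^0.
  monomial -2·x^2·y^1 ↦ -2·X^2·Y^1·Z^0.
  monomial -1·x^1·y^2 ↦ -1·X^1·Y^2·Z^0.
  monomial 1·x^1·y^1 ↦ 1·X^1·Y^1·Z^1.
  monomial -2·x^1·y^0 ↦ -2·X^1·Y^0·Z^2.
  monomial -2·x^0·y^3 ↦ -2·X^0·Y^3·Z^0.
  monomial 3·x^0·y^2 ↦ 3·X^0·Y^2·Z^1.
Collecting: F(X, Y, Z) = X**3 - 2*X**2*Y - X*Y**2 + X*Y*Z - 2*X*Z**2 - 2*Y**3 + 3*Y**2*Z.


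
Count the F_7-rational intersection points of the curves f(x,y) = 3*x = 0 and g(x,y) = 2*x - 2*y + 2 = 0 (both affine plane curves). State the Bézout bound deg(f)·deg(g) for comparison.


Common zeros: {(0, 1)}; count = 1; Bézout bound = 1.

deg(f) = 1, deg(g) = 1, so Bézout bound = 1.
Scan x ∈ F_7. For each x, list the y ∈ F_7 with f(x, y) ≡ 0 and those with g(x, y) ≡ 0 (mod 7); the common zeros in that column are the intersection.
  x = 0: f ≡ 0 at y ∈ {0, 1, 2, 3, 4, 5, 6}; g ≡ 0 at y ∈ {1}; common: {1}.
  x = 1: f ≡ 0 at y ∈ ∅; g ≡ 0 at y ∈ {2}; common: ∅.
  x = 2: f ≡ 0 at y ∈ ∅; g ≡ 0 at y ∈ {3}; common: ∅.
  x = 3: f ≡ 0 at y ∈ ∅; g ≡ 0 at y ∈ {4}; common: ∅.
  x = 4: f ≡ 0 at y ∈ ∅; g ≡ 0 at y ∈ {5}; common: ∅.
  x = 5: f ≡ 0 at y ∈ ∅; g ≡ 0 at y ∈ {6}; common: ∅.
  x = 6: f ≡ 0 at y ∈ ∅; g ≡ 0 at y ∈ {0}; common: ∅.
Collecting: common zeros = {(0, 1)}, so the count is 1.
Comparison with the Bézout bound: 1 ≤ 1 = deg(f)·deg(g), as expected for curves with no common component (the bound is attained).


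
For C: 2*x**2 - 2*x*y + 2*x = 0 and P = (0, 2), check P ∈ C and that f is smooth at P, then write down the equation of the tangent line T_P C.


Tangent line at P: -2*x = 0.

Step 1: f(0, 2) = 0, so P lies on C.
Step 2: partial derivatives
  f_x(x, y) = 4*x - 2*y + 2, f_y(x, y) = -2*x.
  f_x(P) = -2, f_y(P) = 0 (gradient nonzero, so P is smooth).
Step 3: tangent line at P: -2·(x − 0) + 0·(y − 2) = 0.
Expanding: -2*x = 0.


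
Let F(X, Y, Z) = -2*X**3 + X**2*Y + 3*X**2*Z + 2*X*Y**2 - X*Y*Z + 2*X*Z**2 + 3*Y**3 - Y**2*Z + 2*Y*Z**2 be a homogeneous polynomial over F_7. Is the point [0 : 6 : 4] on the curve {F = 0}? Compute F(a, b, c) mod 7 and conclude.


F(0,6,4) ≡ 3 (mod 7); P is NOT on the curve.

Evaluate F(0, 6, 4) term-by-term (mod 7).
  -2*X**3 ↦ -2·0·1·1 = 0
  X**2*Y ↦ 1·0·6·1 = 0
  3*X**2*Z ↦ 3·0·1·4 = 0
  2*X*Y**2 ↦ 2·0·36·1 = 0
  -X*Y*Z ↦ -1·0·6·4 = 0
  2*X*Z**2 ↦ 2·0·1·16 = 0
  3*Y**3 ↦ 3·1·216·1 = 648
  -Y**2*Z ↦ -1·1·36·4 = -144
  2*Y*Z**2 ↦ 2·1·6·16 = 192
Sum: F(0, 6, 4) = (0) + (0) + (0) + (0) + (0) + (0) + (648) + (-144) + (192) = 696.
Reducing mod 7: 696 ≡ 3 (mod 7).
Since F(a, b, c) ≡ 3 ≠ 0 (mod 7), P does NOT lie on the curve.


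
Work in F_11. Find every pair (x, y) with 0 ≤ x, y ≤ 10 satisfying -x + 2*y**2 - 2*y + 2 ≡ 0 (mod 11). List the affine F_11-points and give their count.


Affine F_11-points: {(2, 0), (2, 1), (3, 3), (3, 9), (4, 4), (4, 8), (6, 2), (6, 10), (7, 6), (9, 5), (9, 7)}; count = 11.

For each of the 121 pairs (x, y) ∈ F_11², evaluate f(x, y) mod 11. Record the zeros.
  x = 0: [0↦2, 1↦2, 2↦6, 3↦3, 4↦4, 5↦9, 6↦7, 7↦9, 8↦4, 9↦3, 10↦6]  zeros at y ∈ ∅
  x = 1: [0↦1, 1↦1, 2↦5, 3↦2, 4↦3, 5↦8, 6↦6, 7↦8, 8↦3, 9↦2, 10↦5]  zeros at y ∈ ∅
  x = 2: [0↦0, 1↦0, 2↦4, 3↦1, 4↦2, 5↦7, 6↦5, 7↦7, 8↦2, 9↦1, 10↦4]  zeros at y ∈ {0, 1}
  x = 3: [0↦10, 1↦10, 2↦3, 3↦0, 4↦1, 5↦6, 6↦4, 7↦6, 8↦1, 9↦0, 10↦3]  zeros at y ∈ {3, 9}
  x = 4: [0↦9, 1↦9, 2↦2, 3↦10, 4↦0, 5↦5, 6↦3, 7↦5, 8↦0, 9↦10, 10↦2]  zeros at y ∈ {4, 8}
  x = 5: [0↦8, 1↦8, 2↦1, 3↦9, 4↦10, 5↦4, 6↦2, 7↦4, 8↦10, 9↦9, 10↦1]  zeros at y ∈ ∅
  x = 6: [0↦7, 1↦7, 2↦0, 3↦8, 4↦9, 5↦3, 6↦1, 7↦3, 8↦9, 9↦8, 10↦0]  zeros at y ∈ {2, 10}
  x = 7: [0↦6, 1↦6, 2↦10, 3↦7, 4↦8, 5↦2, 6↦0, 7↦2, 8↦8, 9↦7, 10↦10]  zeros at y ∈ {6}
  x = 8: [0↦5, 1↦5, 2↦9, 3↦6, 4↦7, 5↦1, 6↦10, 7↦1, 8↦7, 9↦6, 10↦9]  zeros at y ∈ ∅
  x = 9: [0↦4, 1↦4, 2↦8, 3↦5, 4↦6, 5↦0, 6↦9, 7↦0, 8↦6, 9↦5, 10↦8]  zeros at y ∈ {5, 7}
  x = 10: [0↦3, 1↦3, 2↦7, 3↦4, 4↦5, 5↦10, 6↦8, 7↦10, 8↦5, 9↦4, 10↦7]  zeros at y ∈ ∅
Collecting zeros: affine points = {(2, 0), (2, 1), (3, 3), (3, 9), (4, 4), (4, 8), (6, 2), (6, 10), (7, 6), (9, 5), (9, 7)}.
Total count |C(F_11)_aff| = 11.


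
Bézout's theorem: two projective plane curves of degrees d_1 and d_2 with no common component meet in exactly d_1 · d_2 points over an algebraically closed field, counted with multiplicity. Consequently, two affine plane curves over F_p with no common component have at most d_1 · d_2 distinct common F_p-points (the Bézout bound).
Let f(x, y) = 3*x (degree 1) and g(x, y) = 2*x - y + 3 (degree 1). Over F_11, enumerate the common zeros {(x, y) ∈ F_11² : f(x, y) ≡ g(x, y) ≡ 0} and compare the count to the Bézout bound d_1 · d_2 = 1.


Common zeros: {(0, 3)}; count = 1; Bézout bound = 1.

deg(f) = 1, deg(g) = 1, so Bézout bound = 1.
Scan x ∈ F_11. For each x, list the y ∈ F_11 with f(x, y) ≡ 0 and those with g(x, y) ≡ 0 (mod 11); the common zeros in that column are the intersection.
  x = 0: f ≡ 0 at y ∈ {0, 1, 2, 3, 4, 5, 6, 7, 8, 9, 10}; g ≡ 0 at y ∈ {3}; common: {3}.
  x = 1: f ≡ 0 at y ∈ ∅; g ≡ 0 at y ∈ {5}; common: ∅.
  x = 2: f ≡ 0 at y ∈ ∅; g ≡ 0 at y ∈ {7}; common: ∅.
  x = 3: f ≡ 0 at y ∈ ∅; g ≡ 0 at y ∈ {9}; common: ∅.
  x = 4: f ≡ 0 at y ∈ ∅; g ≡ 0 at y ∈ {0}; common: ∅.
  x = 5: f ≡ 0 at y ∈ ∅; g ≡ 0 at y ∈ {2}; common: ∅.
  x = 6: f ≡ 0 at y ∈ ∅; g ≡ 0 at y ∈ {4}; common: ∅.
  x = 7: f ≡ 0 at y ∈ ∅; g ≡ 0 at y ∈ {6}; common: ∅.
  x = 8: f ≡ 0 at y ∈ ∅; g ≡ 0 at y ∈ {8}; common: ∅.
  x = 9: f ≡ 0 at y ∈ ∅; g ≡ 0 at y ∈ {10}; common: ∅.
  x = 10: f ≡ 0 at y ∈ ∅; g ≡ 0 at y ∈ {1}; common: ∅.
Collecting: common zeros = {(0, 3)}, so the count is 1.
Comparison with the Bézout bound: 1 ≤ 1 = deg(f)·deg(g), as expected for curves with no common component (the bound is attained).


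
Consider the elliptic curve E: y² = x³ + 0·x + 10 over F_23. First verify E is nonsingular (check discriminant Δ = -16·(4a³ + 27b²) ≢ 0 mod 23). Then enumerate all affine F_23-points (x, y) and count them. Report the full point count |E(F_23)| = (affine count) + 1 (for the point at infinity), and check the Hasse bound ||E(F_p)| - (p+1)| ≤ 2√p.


Affine points = {(2, 8), (2, 15), (7, 10), (7, 13), (8, 4), (8, 19), (9, 7), (9, 16), (12, 6), (12, 17), (15, 2), (15, 21), (16, 9), (16, 14), (17, 1), (17, 22), (18, 0), (20, 11), (20, 12), (21, 5), (21, 18), (22, 3), (22, 20)}; affine count = 23; |E(F_23)| = 24.

Discriminant check: Δ ∝ 4a³ + 27b² = 4·0³ + 27·10² = 4·0 + 27·100 ≡ 9 (mod 23). Nonzero ⇒ E is nonsingular.
For each x ∈ F_23, compute rhs = x³ + 0·x + 10 mod 23, then count y ∈ F_23 with y² ≡ rhs.
  x = 0: rhs = 10, matching y values: none (0 points).
  x = 1: rhs = 11, matching y values: none (0 points).
  x = 2: rhs = 18, matching y values: 8, 15 (2 points).
  x = 3: rhs = 14, matching y values: none (0 points).
  x = 4: rhs = 5, matching y values: none (0 points).
  x = 5: rhs = 20, matching y values: none (0 points).
  x = 6: rhs = 19, matching y values: none (0 points).
  x = 7: rhs = 8, matching y values: 10, 13 (2 points).
  x = 8: rhs = 16, matching y values: 4, 19 (2 points).
  x = 9: rhs = 3, matching y values: 7, 16 (2 points).
  x = 10: rhs = 21, matching y values: none (0 points).
  x = 11: rhs = 7, matching y values: none (0 points).
  x = 12: rhs = 13, matching y values: 6, 17 (2 points).
  x = 13: rhs = 22, matching y values: none (0 points).
  x = 14: rhs = 17, matching y values: none (0 points).
  x = 15: rhs = 4, matching y values: 2, 21 (2 points).
  x = 16: rhs = 12, matching y values: 9, 14 (2 points).
  x = 17: rhs = 1, matching y values: 1, 22 (2 points).
  x = 18: rhs = 0, matching y values: 0 (1 points).
  x = 19: rhs = 15, matching y values: none (0 points).
  x = 20: rhs = 6, matching y values: 11, 12 (2 points).
  x = 21: rhs = 2, matching y values: 5, 18 (2 points).
  x = 22: rhs = 9, matching y values: 3, 20 (2 points).
Total affine count: 23.
Full point count |E(F_23)| = 23 + 1 = 24.
Hasse bound: |24 − (23+1)| = |0| = 0 ≤ 2√23 ≈ 9.5917 ✓.


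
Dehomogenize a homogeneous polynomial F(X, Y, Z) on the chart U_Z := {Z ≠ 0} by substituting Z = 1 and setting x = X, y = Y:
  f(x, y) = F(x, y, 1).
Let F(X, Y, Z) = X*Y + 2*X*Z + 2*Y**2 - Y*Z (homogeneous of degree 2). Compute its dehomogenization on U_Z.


f(x, y) = x*y + 2*x + 2*y**2 - y

On U_Z we set Z = 1. Each monomial c·X^i·Y^j·Z^k in F becomes c·x^i·y^j·1^k = c·x^i·y^j.
Substituting Z = 1: F(X, Y, 1) = x*y + 2*x + 2*y**2 - y.
Note: deg(f) ≤ deg(F) = 2; strict inequality happens when F is divisible by Z (lost terms).
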